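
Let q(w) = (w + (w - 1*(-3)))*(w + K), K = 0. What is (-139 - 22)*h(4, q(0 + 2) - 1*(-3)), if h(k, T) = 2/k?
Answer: -161/2 ≈ -80.500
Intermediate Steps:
q(w) = w*(3 + 2*w) (q(w) = (w + (w - 1*(-3)))*(w + 0) = (w + (w + 3))*w = (w + (3 + w))*w = (3 + 2*w)*w = w*(3 + 2*w))
(-139 - 22)*h(4, q(0 + 2) - 1*(-3)) = (-139 - 22)*(2/4) = -322/4 = -161*½ = -161/2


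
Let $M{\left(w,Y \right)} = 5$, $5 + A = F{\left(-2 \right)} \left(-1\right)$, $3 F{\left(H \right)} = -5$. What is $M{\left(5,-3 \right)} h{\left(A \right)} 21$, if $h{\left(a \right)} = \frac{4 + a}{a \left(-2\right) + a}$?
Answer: $21$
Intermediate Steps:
$F{\left(H \right)} = - \frac{5}{3}$ ($F{\left(H \right)} = \frac{1}{3} \left(-5\right) = - \frac{5}{3}$)
$A = - \frac{10}{3}$ ($A = -5 - - \frac{5}{3} = -5 + \frac{5}{3} = - \frac{10}{3} \approx -3.3333$)
$h{\left(a \right)} = - \frac{4 + a}{a}$ ($h{\left(a \right)} = \frac{4 + a}{- 2 a + a} = \frac{4 + a}{\left(-1\right) a} = \left(4 + a\right) \left(- \frac{1}{a}\right) = - \frac{4 + a}{a}$)
$M{\left(5,-3 \right)} h{\left(A \right)} 21 = 5 \frac{-4 - - \frac{10}{3}}{- \frac{10}{3}} \cdot 21 = 5 \left(- \frac{3 \left(-4 + \frac{10}{3}\right)}{10}\right) 21 = 5 \left(\left(- \frac{3}{10}\right) \left(- \frac{2}{3}\right)\right) 21 = 5 \cdot \frac{1}{5} \cdot 21 = 1 \cdot 21 = 21$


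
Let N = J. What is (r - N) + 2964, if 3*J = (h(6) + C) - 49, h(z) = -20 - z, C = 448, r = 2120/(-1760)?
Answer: 374677/132 ≈ 2838.5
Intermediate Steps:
r = -53/44 (r = 2120*(-1/1760) = -53/44 ≈ -1.2045)
J = 373/3 (J = (((-20 - 1*6) + 448) - 49)/3 = (((-20 - 6) + 448) - 49)/3 = ((-26 + 448) - 49)/3 = (422 - 49)/3 = (⅓)*373 = 373/3 ≈ 124.33)
N = 373/3 ≈ 124.33
(r - N) + 2964 = (-53/44 - 1*373/3) + 2964 = (-53/44 - 373/3) + 2964 = -16571/132 + 2964 = 374677/132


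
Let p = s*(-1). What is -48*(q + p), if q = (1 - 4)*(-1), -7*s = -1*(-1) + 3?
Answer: -1200/7 ≈ -171.43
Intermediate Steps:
s = -4/7 (s = -(-1*(-1) + 3)/7 = -(1 + 3)/7 = -⅐*4 = -4/7 ≈ -0.57143)
q = 3 (q = -3*(-1) = 3)
p = 4/7 (p = -4/7*(-1) = 4/7 ≈ 0.57143)
-48*(q + p) = -48*(3 + 4/7) = -48*25/7 = -1200/7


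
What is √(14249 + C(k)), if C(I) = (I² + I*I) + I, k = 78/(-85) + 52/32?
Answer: √6589527402/680 ≈ 119.38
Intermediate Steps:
k = 481/680 (k = 78*(-1/85) + 52*(1/32) = -78/85 + 13/8 = 481/680 ≈ 0.70735)
C(I) = I + 2*I² (C(I) = (I² + I²) + I = 2*I² + I = I + 2*I²)
√(14249 + C(k)) = √(14249 + 481*(1 + 2*(481/680))/680) = √(14249 + 481*(1 + 481/340)/680) = √(14249 + (481/680)*(821/340)) = √(14249 + 394901/231200) = √(3294763701/231200) = √6589527402/680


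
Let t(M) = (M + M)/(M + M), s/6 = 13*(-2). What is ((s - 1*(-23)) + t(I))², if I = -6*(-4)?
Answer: 17424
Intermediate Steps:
I = 24
s = -156 (s = 6*(13*(-2)) = 6*(-26) = -156)
t(M) = 1 (t(M) = (2*M)/((2*M)) = (2*M)*(1/(2*M)) = 1)
((s - 1*(-23)) + t(I))² = ((-156 - 1*(-23)) + 1)² = ((-156 + 23) + 1)² = (-133 + 1)² = (-132)² = 17424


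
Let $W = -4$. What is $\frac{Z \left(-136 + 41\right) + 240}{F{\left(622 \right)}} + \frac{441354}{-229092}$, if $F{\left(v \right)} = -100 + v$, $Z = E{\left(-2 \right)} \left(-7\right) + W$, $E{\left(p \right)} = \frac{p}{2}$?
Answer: $- \frac{65549}{32567} \approx -2.0127$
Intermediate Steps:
$E{\left(p \right)} = \frac{p}{2}$ ($E{\left(p \right)} = p \frac{1}{2} = \frac{p}{2}$)
$Z = 3$ ($Z = \frac{1}{2} \left(-2\right) \left(-7\right) - 4 = \left(-1\right) \left(-7\right) - 4 = 7 - 4 = 3$)
$\frac{Z \left(-136 + 41\right) + 240}{F{\left(622 \right)}} + \frac{441354}{-229092} = \frac{3 \left(-136 + 41\right) + 240}{-100 + 622} + \frac{441354}{-229092} = \frac{3 \left(-95\right) + 240}{522} + 441354 \left(- \frac{1}{229092}\right) = \left(-285 + 240\right) \frac{1}{522} - \frac{4327}{2246} = \left(-45\right) \frac{1}{522} - \frac{4327}{2246} = - \frac{5}{58} - \frac{4327}{2246} = - \frac{65549}{32567}$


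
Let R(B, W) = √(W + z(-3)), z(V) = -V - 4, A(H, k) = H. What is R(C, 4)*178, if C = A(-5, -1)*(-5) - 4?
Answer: 178*√3 ≈ 308.31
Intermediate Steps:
C = 21 (C = -5*(-5) - 4 = 25 - 4 = 21)
z(V) = -4 - V
R(B, W) = √(-1 + W) (R(B, W) = √(W + (-4 - 1*(-3))) = √(W + (-4 + 3)) = √(W - 1) = √(-1 + W))
R(C, 4)*178 = √(-1 + 4)*178 = √3*178 = 178*√3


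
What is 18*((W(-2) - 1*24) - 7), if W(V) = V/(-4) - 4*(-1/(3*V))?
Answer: -561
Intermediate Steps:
W(V) = -V/4 + 4/(3*V) (W(V) = V*(-1/4) - (-4)/(3*V) = -V/4 + 4/(3*V))
18*((W(-2) - 1*24) - 7) = 18*(((-1/4*(-2) + (4/3)/(-2)) - 1*24) - 7) = 18*(((1/2 + (4/3)*(-1/2)) - 24) - 7) = 18*(((1/2 - 2/3) - 24) - 7) = 18*((-1/6 - 24) - 7) = 18*(-145/6 - 7) = 18*(-187/6) = -561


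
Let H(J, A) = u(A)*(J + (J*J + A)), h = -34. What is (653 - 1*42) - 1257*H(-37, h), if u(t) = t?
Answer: 55474535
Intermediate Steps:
H(J, A) = A*(A + J + J²) (H(J, A) = A*(J + (J*J + A)) = A*(J + (J² + A)) = A*(J + (A + J²)) = A*(A + J + J²))
(653 - 1*42) - 1257*H(-37, h) = (653 - 1*42) - (-42738)*(-34 - 37 + (-37)²) = (653 - 42) - (-42738)*(-34 - 37 + 1369) = 611 - (-42738)*1298 = 611 - 1257*(-44132) = 611 + 55473924 = 55474535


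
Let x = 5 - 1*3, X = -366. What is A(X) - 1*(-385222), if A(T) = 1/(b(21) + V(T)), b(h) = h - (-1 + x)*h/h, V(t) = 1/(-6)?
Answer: 45841424/119 ≈ 3.8522e+5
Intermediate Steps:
x = 2 (x = 5 - 3 = 2)
V(t) = -⅙
b(h) = -1 + h (b(h) = h - (-1 + 2)*h/h = h - 1*h/h = h - h/h = h - 1*1 = h - 1 = -1 + h)
A(T) = 6/119 (A(T) = 1/((-1 + 21) - ⅙) = 1/(20 - ⅙) = 1/(119/6) = 6/119)
A(X) - 1*(-385222) = 6/119 - 1*(-385222) = 6/119 + 385222 = 45841424/119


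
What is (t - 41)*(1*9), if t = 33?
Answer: -72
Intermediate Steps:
(t - 41)*(1*9) = (33 - 41)*(1*9) = -8*9 = -72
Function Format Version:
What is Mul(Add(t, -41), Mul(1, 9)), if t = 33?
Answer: -72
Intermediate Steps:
Mul(Add(t, -41), Mul(1, 9)) = Mul(Add(33, -41), Mul(1, 9)) = Mul(-8, 9) = -72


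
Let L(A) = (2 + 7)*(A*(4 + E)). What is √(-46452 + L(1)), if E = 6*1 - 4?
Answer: I*√46398 ≈ 215.4*I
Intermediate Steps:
E = 2 (E = 6 - 4 = 2)
L(A) = 54*A (L(A) = (2 + 7)*(A*(4 + 2)) = 9*(A*6) = 9*(6*A) = 54*A)
√(-46452 + L(1)) = √(-46452 + 54*1) = √(-46452 + 54) = √(-46398) = I*√46398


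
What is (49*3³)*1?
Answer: 1323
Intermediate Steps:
(49*3³)*1 = (49*27)*1 = 1323*1 = 1323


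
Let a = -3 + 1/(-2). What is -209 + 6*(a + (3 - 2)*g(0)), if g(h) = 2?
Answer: -218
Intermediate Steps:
a = -7/2 (a = -3 - 1/2 = -7/2 ≈ -3.5000)
-209 + 6*(a + (3 - 2)*g(0)) = -209 + 6*(-7/2 + (3 - 2)*2) = -209 + 6*(-7/2 + 1*2) = -209 + 6*(-7/2 + 2) = -209 + 6*(-3/2) = -209 - 9 = -218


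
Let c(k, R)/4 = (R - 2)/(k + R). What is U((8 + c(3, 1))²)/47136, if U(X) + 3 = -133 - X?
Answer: -185/47136 ≈ -0.0039248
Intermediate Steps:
c(k, R) = 4*(-2 + R)/(R + k) (c(k, R) = 4*((R - 2)/(k + R)) = 4*((-2 + R)/(R + k)) = 4*(-2 + R)/(R + k))
U(X) = -136 - X (U(X) = -3 + (-133 - X) = -136 - X)
U((8 + c(3, 1))²)/47136 = (-136 - (8 + 4*(-2 + 1)/(1 + 3))²)/47136 = (-136 - (8 + 4*(-1)/4)²)*(1/47136) = (-136 - (8 + 4*(¼)*(-1))²)*(1/47136) = (-136 - (8 - 1)²)*(1/47136) = (-136 - 1*7²)*(1/47136) = (-136 - 1*49)*(1/47136) = (-136 - 49)*(1/47136) = -185*1/47136 = -185/47136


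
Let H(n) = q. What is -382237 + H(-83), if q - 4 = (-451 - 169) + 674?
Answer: -382179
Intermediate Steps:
q = 58 (q = 4 + ((-451 - 169) + 674) = 4 + (-620 + 674) = 4 + 54 = 58)
H(n) = 58
-382237 + H(-83) = -382237 + 58 = -382179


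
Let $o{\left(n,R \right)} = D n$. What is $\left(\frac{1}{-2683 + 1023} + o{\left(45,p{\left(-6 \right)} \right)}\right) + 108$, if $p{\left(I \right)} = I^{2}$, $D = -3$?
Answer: $- \frac{44821}{1660} \approx -27.001$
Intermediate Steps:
$o{\left(n,R \right)} = - 3 n$
$\left(\frac{1}{-2683 + 1023} + o{\left(45,p{\left(-6 \right)} \right)}\right) + 108 = \left(\frac{1}{-2683 + 1023} - 135\right) + 108 = \left(\frac{1}{-1660} - 135\right) + 108 = \left(- \frac{1}{1660} - 135\right) + 108 = - \frac{224101}{1660} + 108 = - \frac{44821}{1660}$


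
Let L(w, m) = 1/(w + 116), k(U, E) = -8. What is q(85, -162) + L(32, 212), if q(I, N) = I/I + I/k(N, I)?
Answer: -2847/296 ≈ -9.6182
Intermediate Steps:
L(w, m) = 1/(116 + w)
q(I, N) = 1 - I/8 (q(I, N) = I/I + I/(-8) = 1 + I*(-⅛) = 1 - I/8)
q(85, -162) + L(32, 212) = (1 - ⅛*85) + 1/(116 + 32) = (1 - 85/8) + 1/148 = -77/8 + 1/148 = -2847/296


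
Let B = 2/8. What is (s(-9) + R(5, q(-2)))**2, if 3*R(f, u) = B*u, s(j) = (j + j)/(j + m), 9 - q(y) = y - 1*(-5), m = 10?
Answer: 1225/4 ≈ 306.25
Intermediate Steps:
q(y) = 4 - y (q(y) = 9 - (y - 1*(-5)) = 9 - (y + 5) = 9 - (5 + y) = 9 + (-5 - y) = 4 - y)
B = 1/4 (B = 2*(1/8) = 1/4 ≈ 0.25000)
s(j) = 2*j/(10 + j) (s(j) = (j + j)/(j + 10) = (2*j)/(10 + j) = 2*j/(10 + j))
R(f, u) = u/12 (R(f, u) = (u/4)/3 = u/12)
(s(-9) + R(5, q(-2)))**2 = (2*(-9)/(10 - 9) + (4 - 1*(-2))/12)**2 = (2*(-9)/1 + (4 + 2)/12)**2 = (2*(-9)*1 + (1/12)*6)**2 = (-18 + 1/2)**2 = (-35/2)**2 = 1225/4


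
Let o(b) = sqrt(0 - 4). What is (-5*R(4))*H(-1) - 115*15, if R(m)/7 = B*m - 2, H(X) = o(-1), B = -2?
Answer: -1725 + 700*I ≈ -1725.0 + 700.0*I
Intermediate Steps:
o(b) = 2*I (o(b) = sqrt(-4) = 2*I)
H(X) = 2*I
R(m) = -14 - 14*m (R(m) = 7*(-2*m - 2) = 7*(-2 - 2*m) = -14 - 14*m)
(-5*R(4))*H(-1) - 115*15 = (-5*(-14 - 14*4))*(2*I) - 115*15 = (-5*(-14 - 56))*(2*I) - 1725 = (-5*(-70))*(2*I) - 1725 = 350*(2*I) - 1725 = 700*I - 1725 = -1725 + 700*I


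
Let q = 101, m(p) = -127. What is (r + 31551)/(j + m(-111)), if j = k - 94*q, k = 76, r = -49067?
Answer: 17516/9545 ≈ 1.8351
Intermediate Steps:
j = -9418 (j = 76 - 94*101 = 76 - 9494 = -9418)
(r + 31551)/(j + m(-111)) = (-49067 + 31551)/(-9418 - 127) = -17516/(-9545) = -17516*(-1/9545) = 17516/9545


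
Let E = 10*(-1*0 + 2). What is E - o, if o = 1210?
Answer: -1190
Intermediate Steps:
E = 20 (E = 10*(0 + 2) = 10*2 = 20)
E - o = 20 - 1*1210 = 20 - 1210 = -1190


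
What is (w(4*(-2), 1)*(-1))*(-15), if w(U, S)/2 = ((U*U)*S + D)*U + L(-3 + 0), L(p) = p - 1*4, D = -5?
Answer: -14370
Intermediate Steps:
L(p) = -4 + p (L(p) = p - 4 = -4 + p)
w(U, S) = -14 + 2*U*(-5 + S*U**2) (w(U, S) = 2*(((U*U)*S - 5)*U + (-4 + (-3 + 0))) = 2*((U**2*S - 5)*U + (-4 - 3)) = 2*((S*U**2 - 5)*U - 7) = 2*((-5 + S*U**2)*U - 7) = 2*(U*(-5 + S*U**2) - 7) = 2*(-7 + U*(-5 + S*U**2)) = -14 + 2*U*(-5 + S*U**2))
(w(4*(-2), 1)*(-1))*(-15) = ((-14 - 40*(-2) + 2*1*(4*(-2))**3)*(-1))*(-15) = ((-14 - 10*(-8) + 2*1*(-8)**3)*(-1))*(-15) = ((-14 + 80 + 2*1*(-512))*(-1))*(-15) = ((-14 + 80 - 1024)*(-1))*(-15) = -958*(-1)*(-15) = 958*(-15) = -14370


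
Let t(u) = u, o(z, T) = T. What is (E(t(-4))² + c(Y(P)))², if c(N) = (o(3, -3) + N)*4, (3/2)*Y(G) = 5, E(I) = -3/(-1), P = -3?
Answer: 961/9 ≈ 106.78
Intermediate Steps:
E(I) = 3 (E(I) = -3*(-1) = 3)
Y(G) = 10/3 (Y(G) = (⅔)*5 = 10/3)
c(N) = -12 + 4*N (c(N) = (-3 + N)*4 = -12 + 4*N)
(E(t(-4))² + c(Y(P)))² = (3² + (-12 + 4*(10/3)))² = (9 + (-12 + 40/3))² = (9 + 4/3)² = (31/3)² = 961/9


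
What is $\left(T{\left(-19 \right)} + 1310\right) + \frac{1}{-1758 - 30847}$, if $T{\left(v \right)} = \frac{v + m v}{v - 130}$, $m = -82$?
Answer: $\frac{6313990706}{4858145} \approx 1299.7$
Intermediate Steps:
$T{\left(v \right)} = - \frac{81 v}{-130 + v}$ ($T{\left(v \right)} = \frac{v - 82 v}{v - 130} = \frac{\left(-81\right) v}{-130 + v} = - \frac{81 v}{-130 + v}$)
$\left(T{\left(-19 \right)} + 1310\right) + \frac{1}{-1758 - 30847} = \left(\left(-81\right) \left(-19\right) \frac{1}{-130 - 19} + 1310\right) + \frac{1}{-1758 - 30847} = \left(\left(-81\right) \left(-19\right) \frac{1}{-149} + 1310\right) + \frac{1}{-32605} = \left(\left(-81\right) \left(-19\right) \left(- \frac{1}{149}\right) + 1310\right) - \frac{1}{32605} = \left(- \frac{1539}{149} + 1310\right) - \frac{1}{32605} = \frac{193651}{149} - \frac{1}{32605} = \frac{6313990706}{4858145}$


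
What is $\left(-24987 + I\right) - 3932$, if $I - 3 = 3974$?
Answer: $-24942$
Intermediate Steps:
$I = 3977$ ($I = 3 + 3974 = 3977$)
$\left(-24987 + I\right) - 3932 = \left(-24987 + 3977\right) - 3932 = -21010 - 3932 = -24942$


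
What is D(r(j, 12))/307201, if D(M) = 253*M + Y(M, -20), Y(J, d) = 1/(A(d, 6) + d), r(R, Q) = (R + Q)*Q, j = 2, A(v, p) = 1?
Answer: 807575/5836819 ≈ 0.13836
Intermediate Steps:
r(R, Q) = Q*(Q + R) (r(R, Q) = (Q + R)*Q = Q*(Q + R))
Y(J, d) = 1/(1 + d)
D(M) = -1/19 + 253*M (D(M) = 253*M + 1/(1 - 20) = 253*M + 1/(-19) = 253*M - 1/19 = -1/19 + 253*M)
D(r(j, 12))/307201 = (-1/19 + 253*(12*(12 + 2)))/307201 = (-1/19 + 253*(12*14))*(1/307201) = (-1/19 + 253*168)*(1/307201) = (-1/19 + 42504)*(1/307201) = (807575/19)*(1/307201) = 807575/5836819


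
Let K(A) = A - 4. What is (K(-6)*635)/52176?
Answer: -3175/26088 ≈ -0.12170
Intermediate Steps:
K(A) = -4 + A
(K(-6)*635)/52176 = ((-4 - 6)*635)/52176 = -10*635*(1/52176) = -6350*1/52176 = -3175/26088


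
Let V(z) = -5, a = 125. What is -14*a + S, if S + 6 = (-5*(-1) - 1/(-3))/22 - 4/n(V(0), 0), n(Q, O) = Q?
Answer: -289568/165 ≈ -1755.0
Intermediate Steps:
S = -818/165 (S = -6 + ((-5*(-1) - 1/(-3))/22 - 4/(-5)) = -6 + ((5 - 1*(-⅓))*(1/22) - 4*(-⅕)) = -6 + ((5 + ⅓)*(1/22) + ⅘) = -6 + ((16/3)*(1/22) + ⅘) = -6 + (8/33 + ⅘) = -6 + 172/165 = -818/165 ≈ -4.9576)
-14*a + S = -14*125 - 818/165 = -1750 - 818/165 = -289568/165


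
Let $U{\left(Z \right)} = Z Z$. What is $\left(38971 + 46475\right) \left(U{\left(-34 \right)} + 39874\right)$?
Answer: $3505849380$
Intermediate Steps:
$U{\left(Z \right)} = Z^{2}$
$\left(38971 + 46475\right) \left(U{\left(-34 \right)} + 39874\right) = \left(38971 + 46475\right) \left(\left(-34\right)^{2} + 39874\right) = 85446 \left(1156 + 39874\right) = 85446 \cdot 41030 = 3505849380$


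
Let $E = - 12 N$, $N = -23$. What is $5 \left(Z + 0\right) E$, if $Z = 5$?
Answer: $6900$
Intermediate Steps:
$E = 276$ ($E = \left(-12\right) \left(-23\right) = 276$)
$5 \left(Z + 0\right) E = 5 \left(5 + 0\right) 276 = 5 \cdot 5 \cdot 276 = 25 \cdot 276 = 6900$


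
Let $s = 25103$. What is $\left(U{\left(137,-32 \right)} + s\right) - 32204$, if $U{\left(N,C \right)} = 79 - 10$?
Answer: $-7032$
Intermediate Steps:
$U{\left(N,C \right)} = 69$ ($U{\left(N,C \right)} = 79 - 10 = 69$)
$\left(U{\left(137,-32 \right)} + s\right) - 32204 = \left(69 + 25103\right) - 32204 = 25172 - 32204 = -7032$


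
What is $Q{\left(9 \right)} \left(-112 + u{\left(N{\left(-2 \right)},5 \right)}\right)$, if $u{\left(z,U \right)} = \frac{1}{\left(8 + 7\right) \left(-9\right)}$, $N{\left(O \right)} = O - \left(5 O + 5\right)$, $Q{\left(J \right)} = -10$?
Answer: $\frac{30242}{27} \approx 1120.1$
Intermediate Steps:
$N{\left(O \right)} = -5 - 4 O$ ($N{\left(O \right)} = O - \left(5 + 5 O\right) = -5 - 4 O$)
$u{\left(z,U \right)} = - \frac{1}{135}$ ($u{\left(z,U \right)} = \frac{1}{15} \left(- \frac{1}{9}\right) = - \frac{1}{135}$)
$Q{\left(9 \right)} \left(-112 + u{\left(N{\left(-2 \right)},5 \right)}\right) = - 10 \left(-112 - \frac{1}{135}\right) = \left(-10\right) \left(- \frac{15121}{135}\right) = \frac{30242}{27}$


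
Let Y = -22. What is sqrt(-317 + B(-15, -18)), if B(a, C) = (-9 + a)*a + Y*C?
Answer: sqrt(439) ≈ 20.952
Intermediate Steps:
B(a, C) = -22*C + a*(-9 + a) (B(a, C) = (-9 + a)*a - 22*C = a*(-9 + a) - 22*C = -22*C + a*(-9 + a))
sqrt(-317 + B(-15, -18)) = sqrt(-317 + ((-15)**2 - 22*(-18) - 9*(-15))) = sqrt(-317 + (225 + 396 + 135)) = sqrt(-317 + 756) = sqrt(439)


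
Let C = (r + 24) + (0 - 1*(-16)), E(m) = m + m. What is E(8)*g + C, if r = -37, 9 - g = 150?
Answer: -2253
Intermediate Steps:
g = -141 (g = 9 - 1*150 = 9 - 150 = -141)
E(m) = 2*m
C = 3 (C = (-37 + 24) + (0 - 1*(-16)) = -13 + (0 + 16) = -13 + 16 = 3)
E(8)*g + C = (2*8)*(-141) + 3 = 16*(-141) + 3 = -2256 + 3 = -2253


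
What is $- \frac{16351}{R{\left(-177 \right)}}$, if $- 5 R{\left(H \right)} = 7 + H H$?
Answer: $\frac{81755}{31336} \approx 2.609$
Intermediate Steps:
$R{\left(H \right)} = - \frac{7}{5} - \frac{H^{2}}{5}$ ($R{\left(H \right)} = - \frac{7 + H H}{5} = - \frac{7 + H^{2}}{5} = - \frac{7}{5} - \frac{H^{2}}{5}$)
$- \frac{16351}{R{\left(-177 \right)}} = - \frac{16351}{- \frac{7}{5} - \frac{\left(-177\right)^{2}}{5}} = - \frac{16351}{- \frac{7}{5} - \frac{31329}{5}} = - \frac{16351}{- \frac{31336}{5}} = \left(-16351\right) \left(- \frac{5}{31336}\right) = \frac{81755}{31336}$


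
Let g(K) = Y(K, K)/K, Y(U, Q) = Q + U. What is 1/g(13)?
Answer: ½ ≈ 0.50000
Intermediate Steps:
g(K) = 2 (g(K) = (K + K)/K = (2*K)/K = 2)
1/g(13) = 1/2 = ½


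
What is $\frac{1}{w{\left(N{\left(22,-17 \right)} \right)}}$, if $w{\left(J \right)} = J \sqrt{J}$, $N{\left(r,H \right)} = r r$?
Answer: $\frac{1}{10648} \approx 9.3914 \cdot 10^{-5}$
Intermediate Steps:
$N{\left(r,H \right)} = r^{2}$
$w{\left(J \right)} = J^{\frac{3}{2}}$
$\frac{1}{w{\left(N{\left(22,-17 \right)} \right)}} = \frac{1}{\left(22^{2}\right)^{\frac{3}{2}}} = \frac{1}{484^{\frac{3}{2}}} = \frac{1}{10648}$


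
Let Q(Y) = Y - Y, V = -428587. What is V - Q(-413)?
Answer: -428587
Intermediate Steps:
Q(Y) = 0
V - Q(-413) = -428587 - 1*0 = -428587 + 0 = -428587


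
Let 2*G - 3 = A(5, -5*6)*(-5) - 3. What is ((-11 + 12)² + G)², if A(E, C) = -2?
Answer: 36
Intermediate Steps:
G = 5 (G = 3/2 + (-2*(-5) - 3)/2 = 3/2 + (10 - 3)/2 = 3/2 + (½)*7 = 3/2 + 7/2 = 5)
((-11 + 12)² + G)² = ((-11 + 12)² + 5)² = (1² + 5)² = (1 + 5)² = 6² = 36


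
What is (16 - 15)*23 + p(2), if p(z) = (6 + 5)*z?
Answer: 45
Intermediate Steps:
p(z) = 11*z
(16 - 15)*23 + p(2) = (16 - 15)*23 + 11*2 = 1*23 + 22 = 23 + 22 = 45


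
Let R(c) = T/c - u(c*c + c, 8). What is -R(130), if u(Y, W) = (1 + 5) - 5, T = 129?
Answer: 1/130 ≈ 0.0076923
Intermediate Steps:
u(Y, W) = 1 (u(Y, W) = 6 - 5 = 1)
R(c) = -1 + 129/c (R(c) = 129/c - 1*1 = 129/c - 1 = -1 + 129/c)
-R(130) = -(129 - 1*130)/130 = -(129 - 130)/130 = -(-1)/130 = -1*(-1/130) = 1/130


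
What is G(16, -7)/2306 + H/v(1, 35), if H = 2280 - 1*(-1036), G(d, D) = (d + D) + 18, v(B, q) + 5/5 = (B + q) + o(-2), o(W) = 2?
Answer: 7647695/85322 ≈ 89.633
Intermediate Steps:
v(B, q) = 1 + B + q (v(B, q) = -1 + ((B + q) + 2) = -1 + (2 + B + q) = 1 + B + q)
G(d, D) = 18 + D + d (G(d, D) = (D + d) + 18 = 18 + D + d)
H = 3316 (H = 2280 + 1036 = 3316)
G(16, -7)/2306 + H/v(1, 35) = (18 - 7 + 16)/2306 + 3316/(1 + 1 + 35) = 27*(1/2306) + 3316/37 = 27/2306 + 3316*(1/37) = 27/2306 + 3316/37 = 7647695/85322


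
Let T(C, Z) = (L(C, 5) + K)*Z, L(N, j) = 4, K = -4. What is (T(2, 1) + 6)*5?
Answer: 30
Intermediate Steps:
T(C, Z) = 0 (T(C, Z) = (4 - 4)*Z = 0*Z = 0)
(T(2, 1) + 6)*5 = (0 + 6)*5 = 6*5 = 30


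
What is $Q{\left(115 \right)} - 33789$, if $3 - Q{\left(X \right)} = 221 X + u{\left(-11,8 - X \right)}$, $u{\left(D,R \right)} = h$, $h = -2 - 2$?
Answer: $-59197$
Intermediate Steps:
$h = -4$
$u{\left(D,R \right)} = -4$
$Q{\left(X \right)} = 7 - 221 X$ ($Q{\left(X \right)} = 3 - \left(221 X - 4\right) = 3 - \left(-4 + 221 X\right) = 7 - 221 X$)
$Q{\left(115 \right)} - 33789 = \left(7 - 25415\right) - 33789 = -25408 - 33789 = -59197$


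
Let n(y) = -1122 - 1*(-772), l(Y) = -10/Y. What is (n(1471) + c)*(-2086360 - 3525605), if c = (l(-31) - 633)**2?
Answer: -2156865695758335/961 ≈ -2.2444e+12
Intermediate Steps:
n(y) = -350 (n(y) = -1122 + 772 = -350)
c = 384669769/961 (c = (-10/(-31) - 633)**2 = (-10*(-1/31) - 633)**2 = (10/31 - 633)**2 = (-19613/31)**2 = 384669769/961 ≈ 4.0028e+5)
(n(1471) + c)*(-2086360 - 3525605) = (-350 + 384669769/961)*(-2086360 - 3525605) = (384333419/961)*(-5611965) = -2156865695758335/961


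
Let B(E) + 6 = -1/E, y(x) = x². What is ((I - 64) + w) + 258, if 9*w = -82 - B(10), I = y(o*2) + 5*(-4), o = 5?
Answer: 7967/30 ≈ 265.57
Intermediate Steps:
B(E) = -6 - 1/E
I = 80 (I = (5*2)² + 5*(-4) = 10² - 20 = 100 - 20 = 80)
w = -253/30 (w = (-82 - (-6 - 1/10))/9 = (-82 - (-6 - 1*⅒))/9 = (-82 - (-6 - ⅒))/9 = (-82 - 1*(-61/10))/9 = (-82 + 61/10)/9 = (⅑)*(-759/10) = -253/30 ≈ -8.4333)
((I - 64) + w) + 258 = ((80 - 64) - 253/30) + 258 = (16 - 253/30) + 258 = 227/30 + 258 = 7967/30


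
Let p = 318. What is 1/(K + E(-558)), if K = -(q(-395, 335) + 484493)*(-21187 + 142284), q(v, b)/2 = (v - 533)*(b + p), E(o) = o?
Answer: 1/88095039517 ≈ 1.1351e-11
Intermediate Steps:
q(v, b) = 2*(-533 + v)*(318 + b) (q(v, b) = 2*((v - 533)*(b + 318)) = 2*((-533 + v)*(318 + b)) = 2*(-533 + v)*(318 + b))
K = 88095040075 (K = -((-338988 - 1066*335 + 636*(-395) + 2*335*(-395)) + 484493)*(-21187 + 142284) = -((-338988 - 357110 - 251220 - 264650) + 484493)*121097 = -(-1211968 + 484493)*121097 = -(-727475)*121097 = -1*(-88095040075) = 88095040075)
1/(K + E(-558)) = 1/(88095040075 - 558) = 1/88095039517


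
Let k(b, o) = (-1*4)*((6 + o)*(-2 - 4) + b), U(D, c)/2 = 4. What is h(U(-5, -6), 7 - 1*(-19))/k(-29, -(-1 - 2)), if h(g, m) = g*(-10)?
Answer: -20/83 ≈ -0.24096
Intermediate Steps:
U(D, c) = 8 (U(D, c) = 2*4 = 8)
h(g, m) = -10*g
k(b, o) = 144 - 4*b + 24*o (k(b, o) = -4*((6 + o)*(-6) + b) = -4*((-36 - 6*o) + b) = -4*(-36 + b - 6*o) = 144 - 4*b + 24*o)
h(U(-5, -6), 7 - 1*(-19))/k(-29, -(-1 - 2)) = (-10*8)/(144 - 4*(-29) + 24*(-(-1 - 2))) = -80/(144 + 116 + 24*(-1*(-3))) = -80/(144 + 116 + 24*3) = -80/(144 + 116 + 72) = -80/332 = -80*1/332 = -20/83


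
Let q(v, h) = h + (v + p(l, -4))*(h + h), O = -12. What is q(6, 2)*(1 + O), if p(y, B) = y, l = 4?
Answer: -462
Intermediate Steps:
q(v, h) = h + 2*h*(4 + v) (q(v, h) = h + (v + 4)*(h + h) = h + (4 + v)*(2*h) = h + 2*h*(4 + v))
q(6, 2)*(1 + O) = (2*(9 + 2*6))*(1 - 12) = (2*(9 + 12))*(-11) = (2*21)*(-11) = 42*(-11) = -462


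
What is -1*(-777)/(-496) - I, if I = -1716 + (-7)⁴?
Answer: -340537/496 ≈ -686.57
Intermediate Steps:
I = 685 (I = -1716 + 2401 = 685)
-1*(-777)/(-496) - I = -1*(-777)/(-496) - 1*685 = 777*(-1/496) - 685 = -777/496 - 685 = -340537/496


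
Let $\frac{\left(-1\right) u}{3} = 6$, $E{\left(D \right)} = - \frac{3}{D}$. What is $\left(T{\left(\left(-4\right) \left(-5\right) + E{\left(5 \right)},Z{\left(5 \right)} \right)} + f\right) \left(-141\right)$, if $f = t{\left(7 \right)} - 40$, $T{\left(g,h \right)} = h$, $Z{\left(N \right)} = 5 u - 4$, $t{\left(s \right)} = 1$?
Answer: $18753$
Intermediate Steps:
$u = -18$ ($u = \left(-3\right) 6 = -18$)
$Z{\left(N \right)} = -94$ ($Z{\left(N \right)} = 5 \left(-18\right) - 4 = -90 - 4 = -94$)
$f = -39$ ($f = 1 - 40 = -39$)
$\left(T{\left(\left(-4\right) \left(-5\right) + E{\left(5 \right)},Z{\left(5 \right)} \right)} + f\right) \left(-141\right) = \left(-94 - 39\right) \left(-141\right) = \left(-133\right) \left(-141\right) = 18753$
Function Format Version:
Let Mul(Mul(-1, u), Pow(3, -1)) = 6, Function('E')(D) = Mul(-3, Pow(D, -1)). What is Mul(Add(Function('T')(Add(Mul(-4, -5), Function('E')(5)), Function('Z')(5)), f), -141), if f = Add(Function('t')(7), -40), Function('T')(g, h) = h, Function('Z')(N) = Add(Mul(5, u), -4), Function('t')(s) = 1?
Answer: 18753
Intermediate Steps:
u = -18 (u = Mul(-3, 6) = -18)
Function('Z')(N) = -94 (Function('Z')(N) = Add(Mul(5, -18), -4) = Add(-90, -4) = -94)
f = -39 (f = Add(1, -40) = -39)
Mul(Add(Function('T')(Add(Mul(-4, -5), Function('E')(5)), Function('Z')(5)), f), -141) = Mul(Add(-94, -39), -141) = Mul(-133, -141) = 18753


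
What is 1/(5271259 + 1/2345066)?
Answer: 2345066/12361450258095 ≈ 1.8971e-7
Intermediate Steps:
1/(5271259 + 1/2345066) = 1/(12361450258095/2345066) = 2345066/12361450258095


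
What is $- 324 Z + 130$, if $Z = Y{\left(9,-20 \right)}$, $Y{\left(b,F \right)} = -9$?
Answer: $3046$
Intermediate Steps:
$Z = -9$
$- 324 Z + 130 = \left(-324\right) \left(-9\right) + 130 = 2916 + 130 = 3046$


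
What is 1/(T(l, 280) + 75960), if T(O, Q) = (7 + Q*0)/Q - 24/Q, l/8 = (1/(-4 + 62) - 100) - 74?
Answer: 280/21268783 ≈ 1.3165e-5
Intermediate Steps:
l = -40364/29 (l = 8*((1/(-4 + 62) - 100) - 74) = 8*((1/58 - 100) - 74) = 8*(-5799/58 - 74) = 8*(-10091/58) = -40364/29 ≈ -1391.9)
T(O, Q) = -17/Q (T(O, Q) = (7 + 0)/Q - 24/Q = 7/Q - 24/Q = -17/Q)
1/(T(l, 280) + 75960) = 1/(-17/280 + 75960) = 1/(21268783/280) = 280/21268783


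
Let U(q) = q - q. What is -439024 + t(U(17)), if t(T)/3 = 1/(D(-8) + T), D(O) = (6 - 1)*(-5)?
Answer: -10975603/25 ≈ -4.3902e+5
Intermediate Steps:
U(q) = 0
D(O) = -25 (D(O) = 5*(-5) = -25)
t(T) = 3/(-25 + T)
-439024 + t(U(17)) = -439024 + 3/(-25 + 0) = -439024 + 3/(-25) = -439024 + 3*(-1/25) = -439024 - 3/25 = -10975603/25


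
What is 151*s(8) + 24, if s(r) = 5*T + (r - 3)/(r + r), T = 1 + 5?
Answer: 73619/16 ≈ 4601.2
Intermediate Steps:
T = 6
s(r) = 30 + (-3 + r)/(2*r) (s(r) = 5*6 + (r - 3)/(r + r) = 30 + (-3 + r)/((2*r)) = 30 + (-3 + r)*(1/(2*r)) = 30 + (-3 + r)/(2*r))
151*s(8) + 24 = 151*((½)*(-3 + 61*8)/8) + 24 = 151*((½)*(⅛)*(-3 + 488)) + 24 = 151*((½)*(⅛)*485) + 24 = 151*(485/16) + 24 = 73235/16 + 24 = 73619/16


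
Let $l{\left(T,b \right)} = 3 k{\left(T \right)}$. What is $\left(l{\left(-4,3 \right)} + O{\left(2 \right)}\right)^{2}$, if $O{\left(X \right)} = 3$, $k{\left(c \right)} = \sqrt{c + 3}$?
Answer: $18 i \approx 18.0 i$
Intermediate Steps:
$k{\left(c \right)} = \sqrt{3 + c}$
$l{\left(T,b \right)} = 3 \sqrt{3 + T}$
$\left(l{\left(-4,3 \right)} + O{\left(2 \right)}\right)^{2} = \left(3 \sqrt{3 - 4} + 3\right)^{2} = \left(3 \sqrt{-1} + 3\right)^{2} = \left(3 i + 3\right)^{2} = \left(3 + 3 i\right)^{2}$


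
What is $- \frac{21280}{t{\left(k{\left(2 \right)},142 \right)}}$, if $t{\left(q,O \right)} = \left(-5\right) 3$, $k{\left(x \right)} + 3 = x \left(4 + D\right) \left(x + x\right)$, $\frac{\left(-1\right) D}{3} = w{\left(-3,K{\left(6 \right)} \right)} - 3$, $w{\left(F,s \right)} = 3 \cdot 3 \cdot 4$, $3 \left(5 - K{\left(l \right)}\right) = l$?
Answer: $\frac{4256}{3} \approx 1418.7$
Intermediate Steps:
$K{\left(l \right)} = 5 - \frac{l}{3}$
$w{\left(F,s \right)} = 36$ ($w{\left(F,s \right)} = 9 \cdot 4 = 36$)
$D = -99$ ($D = - 3 \left(36 - 3\right) = \left(-3\right) 33 = -99$)
$k{\left(x \right)} = -3 - 190 x^{2}$ ($k{\left(x \right)} = -3 + x \left(4 - 99\right) \left(x + x\right) = -3 + x \left(- 95 \cdot 2 x\right) = -3 + x \left(- 190 x\right) = -3 - 190 x^{2}$)
$t{\left(q,O \right)} = -15$
$- \frac{21280}{t{\left(k{\left(2 \right)},142 \right)}} = - \frac{21280}{-15} = \left(-21280\right) \left(- \frac{1}{15}\right) = \frac{4256}{3}$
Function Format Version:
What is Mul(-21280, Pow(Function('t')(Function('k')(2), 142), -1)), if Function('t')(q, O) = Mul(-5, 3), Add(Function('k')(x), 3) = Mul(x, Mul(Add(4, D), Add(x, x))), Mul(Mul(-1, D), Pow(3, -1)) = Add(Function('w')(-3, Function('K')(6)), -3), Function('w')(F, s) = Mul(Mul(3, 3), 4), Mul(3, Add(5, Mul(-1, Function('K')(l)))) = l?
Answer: Rational(4256, 3) ≈ 1418.7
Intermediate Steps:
Function('K')(l) = Add(5, Mul(Rational(-1, 3), l))
Function('w')(F, s) = 36 (Function('w')(F, s) = Mul(9, 4) = 36)
D = -99 (D = Mul(-3, Add(36, -3)) = Mul(-3, 33) = -99)
Function('k')(x) = Add(-3, Mul(-190, Pow(x, 2))) (Function('k')(x) = Add(-3, Mul(x, Mul(Add(4, -99), Add(x, x)))) = Add(-3, Mul(x, Mul(-95, Mul(2, x)))) = Add(-3, Mul(x, Mul(-190, x))) = Add(-3, Mul(-190, Pow(x, 2))))
Function('t')(q, O) = -15
Mul(-21280, Pow(Function('t')(Function('k')(2), 142), -1)) = Mul(-21280, Pow(-15, -1)) = Mul(-21280, Rational(-1, 15)) = Rational(4256, 3)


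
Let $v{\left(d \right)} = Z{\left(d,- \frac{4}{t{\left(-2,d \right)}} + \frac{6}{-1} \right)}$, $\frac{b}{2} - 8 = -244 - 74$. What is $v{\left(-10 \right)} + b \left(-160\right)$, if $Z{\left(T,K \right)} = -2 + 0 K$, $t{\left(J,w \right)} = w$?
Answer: $99198$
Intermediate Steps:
$b = -620$ ($b = 16 + 2 \left(-244 - 74\right) = 16 + 2 \left(-318\right) = 16 - 636 = -620$)
$Z{\left(T,K \right)} = -2$ ($Z{\left(T,K \right)} = -2 + 0 = -2$)
$v{\left(d \right)} = -2$
$v{\left(-10 \right)} + b \left(-160\right) = -2 - -99200 = -2 + 99200 = 99198$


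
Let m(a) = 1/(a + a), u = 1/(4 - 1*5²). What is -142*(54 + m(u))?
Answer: -6177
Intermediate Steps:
u = -1/21 (u = 1/(4 - 1*25) = 1/(4 - 25) = 1/(-21) = -1/21 ≈ -0.047619)
m(a) = 1/(2*a)
-142*(54 + m(u)) = -142*(54 + 1/(2*(-1/21))) = -142*(54 + (½)*(-21)) = -142*(54 - 21/2) = -142*87/2 = -6177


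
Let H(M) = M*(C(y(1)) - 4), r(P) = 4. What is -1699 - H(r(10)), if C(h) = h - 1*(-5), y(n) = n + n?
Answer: -1711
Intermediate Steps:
y(n) = 2*n
C(h) = 5 + h (C(h) = h + 5 = 5 + h)
H(M) = 3*M (H(M) = M*((5 + 2*1) - 4) = M*((5 + 2) - 4) = M*(7 - 4) = M*3 = 3*M)
-1699 - H(r(10)) = -1699 - 3*4 = -1699 - 1*12 = -1699 - 12 = -1711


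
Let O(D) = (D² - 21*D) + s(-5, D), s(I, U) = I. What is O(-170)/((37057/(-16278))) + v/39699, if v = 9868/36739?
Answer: -770767420863607994/54047692345977 ≈ -14261.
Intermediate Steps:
v = 9868/36739 (v = 9868*(1/36739) = 9868/36739 ≈ 0.26860)
O(D) = -5 + D² - 21*D (O(D) = (D² - 21*D) - 5 = -5 + D² - 21*D)
O(-170)/((37057/(-16278))) + v/39699 = (-5 + (-170)² - 21*(-170))/((37057/(-16278))) + (9868/36739)/39699 = (-5 + 28900 + 3570)/((37057*(-1/16278))) + (9868/36739)*(1/39699) = 32465/(-37057/16278) + 9868/1458501561 = 32465*(-16278/37057) + 9868/1458501561 = -528465270/37057 + 9868/1458501561 = -770767420863607994/54047692345977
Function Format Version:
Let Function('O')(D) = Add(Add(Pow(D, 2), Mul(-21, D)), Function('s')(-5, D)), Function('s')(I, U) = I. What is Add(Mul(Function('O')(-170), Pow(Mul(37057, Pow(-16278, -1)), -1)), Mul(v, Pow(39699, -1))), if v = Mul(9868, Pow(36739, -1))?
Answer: Rational(-770767420863607994, 54047692345977) ≈ -14261.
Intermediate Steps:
v = Rational(9868, 36739) (v = Mul(9868, Rational(1, 36739)) = Rational(9868, 36739) ≈ 0.26860)
Function('O')(D) = Add(-5, Pow(D, 2), Mul(-21, D)) (Function('O')(D) = Add(Add(Pow(D, 2), Mul(-21, D)), -5) = Add(-5, Pow(D, 2), Mul(-21, D)))
Add(Mul(Function('O')(-170), Pow(Mul(37057, Pow(-16278, -1)), -1)), Mul(v, Pow(39699, -1))) = Add(Mul(Add(-5, Pow(-170, 2), Mul(-21, -170)), Pow(Mul(37057, Pow(-16278, -1)), -1)), Mul(Rational(9868, 36739), Pow(39699, -1))) = Add(Mul(Add(-5, 28900, 3570), Pow(Mul(37057, Rational(-1, 16278)), -1)), Mul(Rational(9868, 36739), Rational(1, 39699))) = Add(Mul(32465, Pow(Rational(-37057, 16278), -1)), Rational(9868, 1458501561)) = Add(Mul(32465, Rational(-16278, 37057)), Rational(9868, 1458501561)) = Add(Rational(-528465270, 37057), Rational(9868, 1458501561)) = Rational(-770767420863607994, 54047692345977)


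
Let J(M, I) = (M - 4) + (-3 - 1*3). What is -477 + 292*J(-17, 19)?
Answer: -8361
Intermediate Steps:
J(M, I) = -10 + M (J(M, I) = (-4 + M) + (-3 - 3) = (-4 + M) - 6 = -10 + M)
-477 + 292*J(-17, 19) = -477 + 292*(-10 - 17) = -477 + 292*(-27) = -477 - 7884 = -8361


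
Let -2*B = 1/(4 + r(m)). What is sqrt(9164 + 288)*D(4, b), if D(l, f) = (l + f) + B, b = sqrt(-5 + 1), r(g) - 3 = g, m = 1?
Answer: sqrt(2363)*(63 + 32*I)/8 ≈ 382.81 + 194.44*I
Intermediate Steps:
r(g) = 3 + g
B = -1/16 (B = -1/(2*(4 + (3 + 1))) = -1/(2*(4 + 4)) = -1/2/8 = -1/2*1/8 = -1/16 ≈ -0.062500)
b = 2*I (b = sqrt(-4) = 2*I ≈ 2.0*I)
D(l, f) = -1/16 + f + l (D(l, f) = (l + f) - 1/16 = (f + l) - 1/16 = -1/16 + f + l)
sqrt(9164 + 288)*D(4, b) = sqrt(9164 + 288)*(-1/16 + 2*I + 4) = sqrt(9452)*(63/16 + 2*I) = (2*sqrt(2363))*(63/16 + 2*I) = 2*sqrt(2363)*(63/16 + 2*I)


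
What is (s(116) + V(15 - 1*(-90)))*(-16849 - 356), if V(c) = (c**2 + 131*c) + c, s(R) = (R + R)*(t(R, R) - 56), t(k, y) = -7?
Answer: -176678145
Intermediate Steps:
s(R) = -126*R (s(R) = (R + R)*(-7 - 56) = (2*R)*(-63) = -126*R)
V(c) = c**2 + 132*c
(s(116) + V(15 - 1*(-90)))*(-16849 - 356) = (-126*116 + (15 - 1*(-90))*(132 + (15 - 1*(-90))))*(-16849 - 356) = (-14616 + (15 + 90)*(132 + (15 + 90)))*(-17205) = (-14616 + 105*(132 + 105))*(-17205) = (-14616 + 105*237)*(-17205) = (-14616 + 24885)*(-17205) = 10269*(-17205) = -176678145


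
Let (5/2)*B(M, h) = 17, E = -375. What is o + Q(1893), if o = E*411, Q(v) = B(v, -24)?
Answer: -770591/5 ≈ -1.5412e+5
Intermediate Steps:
B(M, h) = 34/5 (B(M, h) = (2/5)*17 = 34/5)
Q(v) = 34/5
o = -154125 (o = -375*411 = -154125)
o + Q(1893) = -154125 + 34/5 = -770591/5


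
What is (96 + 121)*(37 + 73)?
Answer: 23870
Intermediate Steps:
(96 + 121)*(37 + 73) = 217*110 = 23870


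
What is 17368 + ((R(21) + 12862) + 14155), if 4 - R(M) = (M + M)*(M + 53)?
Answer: 41281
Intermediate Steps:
R(M) = 4 - 2*M*(53 + M) (R(M) = 4 - (M + M)*(M + 53) = 4 - 2*M*(53 + M))
17368 + ((R(21) + 12862) + 14155) = 17368 + (((4 - 106*21 - 2*21²) + 12862) + 14155) = 17368 + (((4 - 2226 - 2*441) + 12862) + 14155) = 17368 + (((4 - 2226 - 882) + 12862) + 14155) = 17368 + ((-3104 + 12862) + 14155) = 17368 + (9758 + 14155) = 17368 + 23913 = 41281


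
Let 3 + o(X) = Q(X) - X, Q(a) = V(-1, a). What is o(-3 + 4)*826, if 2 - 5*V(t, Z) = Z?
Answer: -15694/5 ≈ -3138.8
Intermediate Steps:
V(t, Z) = ⅖ - Z/5
Q(a) = ⅖ - a/5
o(X) = -13/5 - 6*X/5 (o(X) = -3 + ((⅖ - X/5) - X) = -3 + (⅖ - 6*X/5) = -13/5 - 6*X/5)
o(-3 + 4)*826 = (-13/5 - 6*(-3 + 4)/5)*826 = (-13/5 - 6/5*1)*826 = (-13/5 - 6/5)*826 = -19/5*826 = -15694/5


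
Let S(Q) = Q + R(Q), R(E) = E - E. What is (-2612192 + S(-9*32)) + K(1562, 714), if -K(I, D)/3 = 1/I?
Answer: -4080693763/1562 ≈ -2.6125e+6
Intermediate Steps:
R(E) = 0
K(I, D) = -3/I
S(Q) = Q (S(Q) = Q + 0 = Q)
(-2612192 + S(-9*32)) + K(1562, 714) = (-2612192 - 9*32) - 3/1562 = (-2612192 - 288) - 3*1/1562 = -2612480 - 3/1562 = -4080693763/1562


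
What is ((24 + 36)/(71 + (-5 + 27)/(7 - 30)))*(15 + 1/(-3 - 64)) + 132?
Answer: 5211068/35979 ≈ 144.84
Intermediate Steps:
((24 + 36)/(71 + (-5 + 27)/(7 - 30)))*(15 + 1/(-3 - 64)) + 132 = (60/(71 + 22/(-23)))*(15 + 1/(-67)) + 132 = (60/(71 + 22*(-1/23)))*(15 - 1/67) + 132 = (60/(71 - 22/23))*(1004/67) + 132 = (60/(1611/23))*(1004/67) + 132 = (60*(23/1611))*(1004/67) + 132 = (460/537)*(1004/67) + 132 = 461840/35979 + 132 = 5211068/35979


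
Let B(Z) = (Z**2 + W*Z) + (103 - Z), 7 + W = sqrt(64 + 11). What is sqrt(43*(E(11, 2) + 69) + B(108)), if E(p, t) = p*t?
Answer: 2*sqrt(3704 + 135*sqrt(3)) ≈ 125.50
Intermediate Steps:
W = -7 + 5*sqrt(3) (W = -7 + sqrt(64 + 11) = -7 + sqrt(75) = -7 + 5*sqrt(3) ≈ 1.6603)
B(Z) = 103 + Z**2 - Z + Z*(-7 + 5*sqrt(3)) (B(Z) = (Z**2 + (-7 + 5*sqrt(3))*Z) + (103 - Z) = (Z**2 + Z*(-7 + 5*sqrt(3))) + (103 - Z) = 103 + Z**2 - Z + Z*(-7 + 5*sqrt(3)))
sqrt(43*(E(11, 2) + 69) + B(108)) = sqrt(43*(11*2 + 69) + (103 + 108**2 - 1*108 - 1*108*(7 - 5*sqrt(3)))) = sqrt(43*(22 + 69) + (103 + 11664 - 108 + (-756 + 540*sqrt(3)))) = sqrt(43*91 + (10903 + 540*sqrt(3))) = sqrt(3913 + (10903 + 540*sqrt(3))) = sqrt(14816 + 540*sqrt(3))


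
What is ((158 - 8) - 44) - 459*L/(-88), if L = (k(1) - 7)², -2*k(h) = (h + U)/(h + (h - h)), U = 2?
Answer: 169963/352 ≈ 482.85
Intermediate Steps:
k(h) = -(2 + h)/(2*h) (k(h) = -(h + 2)/(2*(h + (h - h))) = -(2 + h)/(2*(h + 0)) = -(2 + h)/(2*h))
L = 289/4 (L = ((½)*(-2 - 1*1)/1 - 7)² = ((½)*1*(-2 - 1) - 7)² = ((½)*1*(-3) - 7)² = (-3/2 - 7)² = (-17/2)² = 289/4 ≈ 72.250)
((158 - 8) - 44) - 459*L/(-88) = ((158 - 8) - 44) - 132651/(4*(-88)) = (150 - 44) - 132651*(-1)/(4*88) = 106 - 459*(-289/352) = 106 + 132651/352 = 169963/352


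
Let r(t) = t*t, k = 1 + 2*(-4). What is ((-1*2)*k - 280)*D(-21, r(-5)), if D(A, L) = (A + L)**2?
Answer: -4256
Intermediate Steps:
k = -7 (k = 1 - 8 = -7)
r(t) = t**2
((-1*2)*k - 280)*D(-21, r(-5)) = (-1*2*(-7) - 280)*(-21 + (-5)**2)**2 = (-2*(-7) - 280)*(-21 + 25)**2 = (14 - 280)*4**2 = -266*16 = -4256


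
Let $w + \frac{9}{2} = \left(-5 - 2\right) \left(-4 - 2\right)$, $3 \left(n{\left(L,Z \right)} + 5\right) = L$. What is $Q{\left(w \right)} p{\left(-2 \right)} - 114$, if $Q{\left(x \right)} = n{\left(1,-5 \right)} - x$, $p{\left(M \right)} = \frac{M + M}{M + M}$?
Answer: $- \frac{937}{6} \approx -156.17$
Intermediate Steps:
$n{\left(L,Z \right)} = -5 + \frac{L}{3}$
$w = \frac{75}{2}$ ($w = - \frac{9}{2} + \left(-5 - 2\right) \left(-4 - 2\right) = - \frac{9}{2} - 7 \left(-4 - 2\right) = - \frac{9}{2} - -42 = - \frac{9}{2} + 42 = \frac{75}{2} \approx 37.5$)
$p{\left(M \right)} = 1$ ($p{\left(M \right)} = \frac{2 M}{2 M} = 2 M \frac{1}{2 M} = 1$)
$Q{\left(x \right)} = - \frac{14}{3} - x$ ($Q{\left(x \right)} = \left(-5 + \frac{1}{3} \cdot 1\right) - x = \left(-5 + \frac{1}{3}\right) - x = - \frac{14}{3} - x$)
$Q{\left(w \right)} p{\left(-2 \right)} - 114 = \left(- \frac{14}{3} - \frac{75}{2}\right) 1 - 114 = \left(- \frac{253}{6}\right) 1 - 114 = - \frac{253}{6} - 114 = - \frac{937}{6}$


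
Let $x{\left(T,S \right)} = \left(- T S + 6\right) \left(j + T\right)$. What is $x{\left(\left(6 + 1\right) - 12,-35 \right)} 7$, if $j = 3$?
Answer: $2366$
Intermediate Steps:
$x{\left(T,S \right)} = \left(3 + T\right) \left(6 - S T\right)$ ($x{\left(T,S \right)} = \left(- T S + 6\right) \left(3 + T\right) = \left(- S T + 6\right) \left(3 + T\right) = \left(6 - S T\right) \left(3 + T\right) = \left(3 + T\right) \left(6 - S T\right)$)
$x{\left(\left(6 + 1\right) - 12,-35 \right)} 7 = \left(18 + 6 \left(\left(6 + 1\right) - 12\right) - - 35 \left(\left(6 + 1\right) - 12\right)^{2} - - 105 \left(\left(6 + 1\right) - 12\right)\right) 7 = \left(18 + 6 \left(7 - 12\right) - - 35 \left(7 - 12\right)^{2} - - 105 \left(7 - 12\right)\right) 7 = \left(18 + 6 \left(-5\right) - - 35 \left(-5\right)^{2} - \left(-105\right) \left(-5\right)\right) 7 = \left(18 - 30 - \left(-35\right) 25 - 525\right) 7 = \left(18 - 30 + 875 - 525\right) 7 = 338 \cdot 7 = 2366$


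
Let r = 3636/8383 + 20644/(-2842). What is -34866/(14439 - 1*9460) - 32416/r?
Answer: 731070245782/154266655 ≈ 4739.0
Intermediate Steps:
r = -805570/117943 (r = 3636*(1/8383) + 20644*(-1/2842) = 36/83 - 10322/1421 = -805570/117943 ≈ -6.8302)
-34866/(14439 - 1*9460) - 32416/r = -34866/(14439 - 1*9460) - 32416/(-805570/117943) = -34866/(14439 - 9460) - 32416*(-117943/805570) = -34866/4979 + 1911620144/402785 = -34866*1/4979 + 1911620144/402785 = -2682/383 + 1911620144/402785 = 731070245782/154266655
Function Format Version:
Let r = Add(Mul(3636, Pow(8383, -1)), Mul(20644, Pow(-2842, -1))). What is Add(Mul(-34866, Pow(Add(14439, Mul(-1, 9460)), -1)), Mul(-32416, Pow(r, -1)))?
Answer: Rational(731070245782, 154266655) ≈ 4739.0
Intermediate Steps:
r = Rational(-805570, 117943) (r = Add(Mul(3636, Rational(1, 8383)), Mul(20644, Rational(-1, 2842))) = Add(Rational(36, 83), Rational(-10322, 1421)) = Rational(-805570, 117943) ≈ -6.8302)
Add(Mul(-34866, Pow(Add(14439, Mul(-1, 9460)), -1)), Mul(-32416, Pow(r, -1))) = Add(Mul(-34866, Pow(Add(14439, Mul(-1, 9460)), -1)), Mul(-32416, Pow(Rational(-805570, 117943), -1))) = Add(Mul(-34866, Pow(Add(14439, -9460), -1)), Mul(-32416, Rational(-117943, 805570))) = Add(Mul(-34866, Pow(4979, -1)), Rational(1911620144, 402785)) = Add(Mul(-34866, Rational(1, 4979)), Rational(1911620144, 402785)) = Add(Rational(-2682, 383), Rational(1911620144, 402785)) = Rational(731070245782, 154266655)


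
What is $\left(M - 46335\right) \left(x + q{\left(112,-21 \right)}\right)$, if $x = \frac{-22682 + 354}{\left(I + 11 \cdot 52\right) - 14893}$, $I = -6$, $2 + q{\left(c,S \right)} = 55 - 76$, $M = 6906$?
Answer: $\frac{12112312797}{14327} \approx 8.4542 \cdot 10^{5}$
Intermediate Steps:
$q{\left(c,S \right)} = -23$ ($q{\left(c,S \right)} = -2 + \left(55 - 76\right) = -2 - 21 = -23$)
$x = \frac{22328}{14327}$ ($x = \frac{-22682 + 354}{\left(-6 + 11 \cdot 52\right) - 14893} = - \frac{22328}{\left(-6 + 572\right) - 14893} = - \frac{22328}{566 - 14893} = - \frac{22328}{-14327} = \left(-22328\right) \left(- \frac{1}{14327}\right) = \frac{22328}{14327} \approx 1.5585$)
$\left(M - 46335\right) \left(x + q{\left(112,-21 \right)}\right) = \left(6906 - 46335\right) \left(\frac{22328}{14327} - 23\right) = \left(-39429\right) \left(- \frac{307193}{14327}\right) = \frac{12112312797}{14327}$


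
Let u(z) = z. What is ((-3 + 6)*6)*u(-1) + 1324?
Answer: 1306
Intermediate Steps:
((-3 + 6)*6)*u(-1) + 1324 = ((-3 + 6)*6)*(-1) + 1324 = (3*6)*(-1) + 1324 = 18*(-1) + 1324 = -18 + 1324 = 1306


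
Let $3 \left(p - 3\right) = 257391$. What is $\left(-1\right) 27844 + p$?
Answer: $57956$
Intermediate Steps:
$p = 85800$ ($p = 3 + \frac{1}{3} \cdot 257391 = 3 + 85797 = 85800$)
$\left(-1\right) 27844 + p = \left(-1\right) 27844 + 85800 = -27844 + 85800 = 57956$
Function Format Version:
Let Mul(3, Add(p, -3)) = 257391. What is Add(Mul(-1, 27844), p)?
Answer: 57956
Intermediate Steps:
p = 85800 (p = Add(3, Mul(Rational(1, 3), 257391)) = Add(3, 85797) = 85800)
Add(Mul(-1, 27844), p) = Add(Mul(-1, 27844), 85800) = Add(-27844, 85800) = 57956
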